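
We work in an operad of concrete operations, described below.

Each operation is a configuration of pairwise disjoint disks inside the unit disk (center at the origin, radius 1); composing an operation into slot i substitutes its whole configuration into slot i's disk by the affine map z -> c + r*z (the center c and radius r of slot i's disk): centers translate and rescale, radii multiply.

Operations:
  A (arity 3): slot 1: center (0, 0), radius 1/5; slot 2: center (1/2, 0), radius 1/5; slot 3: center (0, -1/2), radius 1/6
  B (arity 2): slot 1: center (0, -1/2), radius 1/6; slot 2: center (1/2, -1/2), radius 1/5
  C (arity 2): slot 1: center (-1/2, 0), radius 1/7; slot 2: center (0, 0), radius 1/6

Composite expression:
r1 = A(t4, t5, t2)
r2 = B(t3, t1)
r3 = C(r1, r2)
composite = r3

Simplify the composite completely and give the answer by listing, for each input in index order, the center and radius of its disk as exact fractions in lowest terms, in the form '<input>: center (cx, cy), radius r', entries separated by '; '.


t1: center (1/12, -1/12), radius 1/30; t2: center (-1/2, -1/14), radius 1/42; t3: center (0, -1/12), radius 1/36; t4: center (-1/2, 0), radius 1/35; t5: center (-3/7, 0), radius 1/35


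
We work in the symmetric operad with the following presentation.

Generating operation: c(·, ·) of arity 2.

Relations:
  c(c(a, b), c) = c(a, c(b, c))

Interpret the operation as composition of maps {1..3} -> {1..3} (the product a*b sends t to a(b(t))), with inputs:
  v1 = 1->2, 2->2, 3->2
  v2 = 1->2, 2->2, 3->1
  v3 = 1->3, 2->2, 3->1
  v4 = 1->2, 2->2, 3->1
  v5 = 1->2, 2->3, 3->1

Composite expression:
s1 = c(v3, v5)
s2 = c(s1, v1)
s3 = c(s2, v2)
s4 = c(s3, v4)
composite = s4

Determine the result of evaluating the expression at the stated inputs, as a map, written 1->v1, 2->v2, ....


1->1, 2->1, 3->1

c(v3, v5) = 1->2, 2->1, 3->3
c(c(v3, v5), v1) = 1->1, 2->1, 3->1
c(c(c(v3, v5), v1), v2) = 1->1, 2->1, 3->1
c(c(c(c(v3, v5), v1), v2), v4) = 1->1, 2->1, 3->1


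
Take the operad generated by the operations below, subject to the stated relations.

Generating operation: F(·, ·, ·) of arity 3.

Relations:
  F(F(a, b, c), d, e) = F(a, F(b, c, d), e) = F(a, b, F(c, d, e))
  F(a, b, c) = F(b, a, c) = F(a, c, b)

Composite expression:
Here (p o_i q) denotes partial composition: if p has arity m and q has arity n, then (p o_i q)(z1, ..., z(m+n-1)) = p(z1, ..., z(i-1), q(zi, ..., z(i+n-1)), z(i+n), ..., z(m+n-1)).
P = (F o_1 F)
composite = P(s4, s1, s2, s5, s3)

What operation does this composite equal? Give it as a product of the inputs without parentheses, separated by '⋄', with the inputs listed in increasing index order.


s1 ⋄ s2 ⋄ s3 ⋄ s4 ⋄ s5

With F associative and commutative, the s-input set is all that matters.
F(s4, s1, s2) flattens to s4 ⋄ s1 ⋄ s2
F(F(s4, s1, s2), s5, s3) flattens to s4 ⋄ s1 ⋄ s2 ⋄ s5 ⋄ s3
the factors in increasing index order: s1 ⋄ s2 ⋄ s3 ⋄ s4 ⋄ s5


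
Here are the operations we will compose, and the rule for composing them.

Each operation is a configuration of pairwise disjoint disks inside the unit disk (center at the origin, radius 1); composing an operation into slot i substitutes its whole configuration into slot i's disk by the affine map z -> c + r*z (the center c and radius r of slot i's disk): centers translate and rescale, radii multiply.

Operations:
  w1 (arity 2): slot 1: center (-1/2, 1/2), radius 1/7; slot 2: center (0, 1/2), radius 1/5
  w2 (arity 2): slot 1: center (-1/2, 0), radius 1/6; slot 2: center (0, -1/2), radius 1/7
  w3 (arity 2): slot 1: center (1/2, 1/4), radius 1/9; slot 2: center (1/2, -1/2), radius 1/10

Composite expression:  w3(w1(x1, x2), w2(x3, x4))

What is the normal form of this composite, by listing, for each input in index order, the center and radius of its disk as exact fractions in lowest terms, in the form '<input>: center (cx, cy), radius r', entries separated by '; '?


x1: center (4/9, 11/36), radius 1/63; x2: center (1/2, 11/36), radius 1/45; x3: center (9/20, -1/2), radius 1/60; x4: center (1/2, -11/20), radius 1/70


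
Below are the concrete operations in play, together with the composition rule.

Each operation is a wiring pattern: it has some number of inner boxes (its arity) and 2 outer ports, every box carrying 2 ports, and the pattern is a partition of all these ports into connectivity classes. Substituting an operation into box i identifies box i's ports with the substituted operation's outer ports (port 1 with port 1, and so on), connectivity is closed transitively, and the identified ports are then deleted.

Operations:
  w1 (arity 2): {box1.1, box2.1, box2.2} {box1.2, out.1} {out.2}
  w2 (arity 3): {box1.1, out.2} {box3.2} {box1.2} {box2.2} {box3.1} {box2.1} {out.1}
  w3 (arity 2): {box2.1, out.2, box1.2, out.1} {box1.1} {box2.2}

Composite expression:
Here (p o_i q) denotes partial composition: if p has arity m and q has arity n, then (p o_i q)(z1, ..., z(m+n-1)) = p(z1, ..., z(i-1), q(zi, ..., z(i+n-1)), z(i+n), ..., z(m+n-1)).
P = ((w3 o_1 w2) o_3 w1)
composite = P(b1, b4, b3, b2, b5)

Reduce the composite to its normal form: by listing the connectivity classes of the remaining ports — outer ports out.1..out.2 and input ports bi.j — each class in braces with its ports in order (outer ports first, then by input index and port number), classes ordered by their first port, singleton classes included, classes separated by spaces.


Connectivity passes through glued w3-boundaries; trace each wire chain.
stage w1: inputs (b3, b2), connectivity {out.1, b3.2} {out.2} {b2.1, b2.2, b3.1}, out.j its boundary
stage w2: inputs (b1, b4, b3, b2), connectivity {out.1} {out.2, b1.1} {b1.2} {b2.1, b2.2, b3.1} {b3.2} {b4.1} {b4.2}, out.j its boundary
stage w3: inputs (b1, b4, b3, b2, b5), connectivity {out.1, out.2, b1.1, b5.1} {b1.2} {b2.1, b2.2, b3.1} {b3.2} {b4.1} {b4.2} {b5.2}, out.j its boundary

{out.1, out.2, b1.1, b5.1} {b1.2} {b2.1, b2.2, b3.1} {b3.2} {b4.1} {b4.2} {b5.2}


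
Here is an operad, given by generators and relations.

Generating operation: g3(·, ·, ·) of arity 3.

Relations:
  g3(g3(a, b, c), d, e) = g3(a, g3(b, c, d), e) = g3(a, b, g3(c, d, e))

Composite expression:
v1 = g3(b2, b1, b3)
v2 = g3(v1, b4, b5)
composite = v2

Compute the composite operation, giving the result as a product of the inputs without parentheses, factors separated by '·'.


All parenthesizations of g3 agree; list the b-inputs left to right.
g3(b2, b1, b3) flattens to b2 · b1 · b3
g3(g3(b2, b1, b3), b4, b5) flattens to b2 · b1 · b3 · b4 · b5

b2 · b1 · b3 · b4 · b5


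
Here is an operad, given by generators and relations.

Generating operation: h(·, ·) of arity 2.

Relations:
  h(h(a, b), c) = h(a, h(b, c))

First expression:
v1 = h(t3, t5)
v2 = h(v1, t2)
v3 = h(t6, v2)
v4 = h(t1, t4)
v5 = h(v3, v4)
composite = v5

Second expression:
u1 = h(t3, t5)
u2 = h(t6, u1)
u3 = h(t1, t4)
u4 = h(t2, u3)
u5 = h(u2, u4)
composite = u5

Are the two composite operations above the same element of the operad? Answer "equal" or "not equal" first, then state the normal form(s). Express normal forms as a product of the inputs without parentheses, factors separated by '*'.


equal; both compose to t6 * t3 * t5 * t2 * t1 * t4

In normal form, the first expression is t6 * t3 * t5 * t2 * t1 * t4
In normal form, the second expression is t6 * t3 * t5 * t2 * t1 * t4
Identical normal forms: equal.


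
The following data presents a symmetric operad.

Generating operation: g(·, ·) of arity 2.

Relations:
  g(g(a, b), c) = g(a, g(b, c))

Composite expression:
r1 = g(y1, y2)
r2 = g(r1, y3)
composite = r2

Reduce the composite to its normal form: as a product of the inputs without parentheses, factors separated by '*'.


y1 * y2 * y3

All parenthesizations of g agree; list the y-inputs left to right.
g(y1, y2) unparenthesizes to y1 * y2
g(g(y1, y2), y3) unparenthesizes to y1 * y2 * y3


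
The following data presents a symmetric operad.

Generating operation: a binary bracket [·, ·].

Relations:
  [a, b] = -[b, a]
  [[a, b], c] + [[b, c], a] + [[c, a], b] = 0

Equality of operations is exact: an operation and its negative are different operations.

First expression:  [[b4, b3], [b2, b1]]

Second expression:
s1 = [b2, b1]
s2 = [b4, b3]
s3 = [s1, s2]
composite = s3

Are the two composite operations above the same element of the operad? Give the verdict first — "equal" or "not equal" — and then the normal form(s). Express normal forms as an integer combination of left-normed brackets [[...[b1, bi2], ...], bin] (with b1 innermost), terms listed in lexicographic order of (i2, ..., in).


not equal: they reduce to -[[[b1, b2], b3], b4] + [[[b1, b2], b4], b3] and [[[b1, b2], b3], b4] - [[[b1, b2], b4], b3]

Normal form of the first expression: -[[[b1, b2], b3], b4] + [[[b1, b2], b4], b3]
Normal form of the second expression: [[[b1, b2], b3], b4] - [[[b1, b2], b4], b3]
Distinct normal forms: not equal.


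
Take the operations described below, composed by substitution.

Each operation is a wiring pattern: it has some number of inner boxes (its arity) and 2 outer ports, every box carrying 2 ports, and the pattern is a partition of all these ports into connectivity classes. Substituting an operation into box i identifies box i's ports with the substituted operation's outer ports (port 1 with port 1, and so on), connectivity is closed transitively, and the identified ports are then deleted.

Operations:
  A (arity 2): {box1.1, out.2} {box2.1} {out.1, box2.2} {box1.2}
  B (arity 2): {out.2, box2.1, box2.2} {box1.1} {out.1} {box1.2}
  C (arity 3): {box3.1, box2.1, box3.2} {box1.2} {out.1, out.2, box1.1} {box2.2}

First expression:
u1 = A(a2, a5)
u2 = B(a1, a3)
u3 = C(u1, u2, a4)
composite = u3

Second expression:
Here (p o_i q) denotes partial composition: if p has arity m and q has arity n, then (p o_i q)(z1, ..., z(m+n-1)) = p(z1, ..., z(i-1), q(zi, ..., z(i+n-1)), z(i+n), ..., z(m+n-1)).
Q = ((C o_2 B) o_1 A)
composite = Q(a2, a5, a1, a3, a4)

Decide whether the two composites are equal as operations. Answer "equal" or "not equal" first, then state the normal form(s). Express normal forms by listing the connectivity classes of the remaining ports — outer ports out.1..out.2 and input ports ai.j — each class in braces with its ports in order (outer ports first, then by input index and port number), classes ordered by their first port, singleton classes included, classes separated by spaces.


equal; the common form is {out.1, out.2, a5.2} {a1.1} {a1.2} {a2.1} {a2.2} {a3.1, a3.2} {a4.1, a4.2} {a5.1}

Normal form of the first expression: {out.1, out.2, a5.2} {a1.1} {a1.2} {a2.1} {a2.2} {a3.1, a3.2} {a4.1, a4.2} {a5.1}
Normal form of the second expression: {out.1, out.2, a5.2} {a1.1} {a1.2} {a2.1} {a2.2} {a3.1, a3.2} {a4.1, a4.2} {a5.1}
Identical normal forms: equal.


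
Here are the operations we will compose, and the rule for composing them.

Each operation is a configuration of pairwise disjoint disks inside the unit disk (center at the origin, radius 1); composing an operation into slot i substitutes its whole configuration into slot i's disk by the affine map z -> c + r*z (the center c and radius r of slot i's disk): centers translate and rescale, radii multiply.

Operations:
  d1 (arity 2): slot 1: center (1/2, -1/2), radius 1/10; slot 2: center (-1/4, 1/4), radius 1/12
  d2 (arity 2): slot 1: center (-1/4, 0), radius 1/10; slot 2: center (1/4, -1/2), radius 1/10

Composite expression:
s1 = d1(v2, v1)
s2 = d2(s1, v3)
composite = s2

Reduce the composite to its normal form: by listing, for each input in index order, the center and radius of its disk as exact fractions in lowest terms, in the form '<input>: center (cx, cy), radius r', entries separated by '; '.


v1: center (-11/40, 1/40), radius 1/120; v2: center (-1/5, -1/20), radius 1/100; v3: center (1/4, -1/2), radius 1/10

Only the slot chain above each v matters under d2; compose those maps.
for v2, the 2-step affine chain lands on center (-1/5, -1/20), radius 1/100
for v1, the 2-step affine chain lands on center (-11/40, 1/40), radius 1/120
for v3, the 1-step affine chain lands on center (1/4, -1/2), radius 1/10


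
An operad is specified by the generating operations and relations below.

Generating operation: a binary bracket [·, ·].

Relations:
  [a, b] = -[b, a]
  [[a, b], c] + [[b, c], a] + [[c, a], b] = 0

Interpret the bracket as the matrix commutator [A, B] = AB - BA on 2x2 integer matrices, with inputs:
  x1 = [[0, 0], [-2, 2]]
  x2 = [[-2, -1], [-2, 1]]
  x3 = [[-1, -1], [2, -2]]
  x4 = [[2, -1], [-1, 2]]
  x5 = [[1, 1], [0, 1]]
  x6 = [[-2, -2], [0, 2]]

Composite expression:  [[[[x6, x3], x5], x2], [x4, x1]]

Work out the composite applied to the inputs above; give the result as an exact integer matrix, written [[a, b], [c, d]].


[x6, x3] = [[-4, 6], [8, 4]]
[[x6, x3], x5] = [[-8, -8], [0, 8]]
[[[x6, x3], x5], x2] = [[16, -8], [-32, -16]]
[x4, x1] = [[2, -2], [2, -2]]
[[[[x6, x3], x5], x2], [x4, x1]] = [[-80, -32], [-192, 80]]

[[-80, -32], [-192, 80]]


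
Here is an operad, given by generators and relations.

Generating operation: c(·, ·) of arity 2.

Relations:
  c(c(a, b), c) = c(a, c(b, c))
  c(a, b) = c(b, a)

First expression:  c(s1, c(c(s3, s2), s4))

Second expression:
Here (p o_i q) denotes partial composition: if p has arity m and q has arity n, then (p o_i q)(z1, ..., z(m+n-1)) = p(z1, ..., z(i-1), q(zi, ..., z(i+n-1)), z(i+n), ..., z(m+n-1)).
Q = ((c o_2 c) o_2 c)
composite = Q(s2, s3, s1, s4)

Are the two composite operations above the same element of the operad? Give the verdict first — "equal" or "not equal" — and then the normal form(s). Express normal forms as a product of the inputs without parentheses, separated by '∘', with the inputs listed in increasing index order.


In normal form, the first expression is s1 ∘ s2 ∘ s3 ∘ s4
In normal form, the second expression is s1 ∘ s2 ∘ s3 ∘ s4
The normal forms match — equal.

equal: each reduces to s1 ∘ s2 ∘ s3 ∘ s4


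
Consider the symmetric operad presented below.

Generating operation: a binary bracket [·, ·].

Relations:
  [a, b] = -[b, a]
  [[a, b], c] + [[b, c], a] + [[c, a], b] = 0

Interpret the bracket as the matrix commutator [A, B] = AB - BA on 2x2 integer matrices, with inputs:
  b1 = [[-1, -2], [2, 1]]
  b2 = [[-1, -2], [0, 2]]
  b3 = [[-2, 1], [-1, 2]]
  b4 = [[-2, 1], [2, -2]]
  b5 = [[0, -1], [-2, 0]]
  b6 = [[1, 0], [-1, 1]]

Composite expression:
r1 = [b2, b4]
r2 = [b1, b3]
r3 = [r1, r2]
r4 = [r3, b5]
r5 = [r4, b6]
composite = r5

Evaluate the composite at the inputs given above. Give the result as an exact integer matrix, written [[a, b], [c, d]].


[b2, b4] = [[-4, -3], [6, 4]]
[b1, b3] = [[0, -10], [-10, 0]]
[[b2, b4], [b1, b3]] = [[90, 80], [-80, -90]]
[[[b2, b4], [b1, b3]], b5] = [[-240, -180], [360, 240]]
[[[[b2, b4], [b1, b3]], b5], b6] = [[180, 0], [-480, -180]]

[[180, 0], [-480, -180]]


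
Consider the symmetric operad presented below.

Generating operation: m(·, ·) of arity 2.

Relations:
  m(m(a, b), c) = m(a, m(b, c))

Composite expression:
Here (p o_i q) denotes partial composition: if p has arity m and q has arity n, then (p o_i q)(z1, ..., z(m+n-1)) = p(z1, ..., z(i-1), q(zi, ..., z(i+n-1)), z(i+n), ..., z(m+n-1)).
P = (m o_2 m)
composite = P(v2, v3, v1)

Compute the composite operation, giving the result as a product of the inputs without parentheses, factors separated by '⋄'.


The m-tree's shape is irrelevant; the v-reading-order decides.
m(v3, v1) linearizes to v3 ⋄ v1
m(v2, m(v3, v1)) linearizes to v2 ⋄ v3 ⋄ v1

v2 ⋄ v3 ⋄ v1


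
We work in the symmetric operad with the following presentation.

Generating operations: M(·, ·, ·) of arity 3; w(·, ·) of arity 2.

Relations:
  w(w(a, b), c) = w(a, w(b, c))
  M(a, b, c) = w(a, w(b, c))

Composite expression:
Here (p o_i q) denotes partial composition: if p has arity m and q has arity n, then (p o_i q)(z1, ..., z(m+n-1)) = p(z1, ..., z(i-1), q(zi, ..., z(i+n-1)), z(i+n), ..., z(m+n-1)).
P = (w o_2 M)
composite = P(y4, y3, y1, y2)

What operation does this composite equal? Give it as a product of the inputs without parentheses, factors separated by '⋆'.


y4 ⋆ y3 ⋆ y1 ⋆ y2

Associativity of w dissolves the nesting; only the y-input order survives.
M(y3, y1, y2) linearizes to y3 ⋆ y1 ⋆ y2
w(y4, M(y3, y1, y2)) linearizes to y4 ⋆ y3 ⋆ y1 ⋆ y2


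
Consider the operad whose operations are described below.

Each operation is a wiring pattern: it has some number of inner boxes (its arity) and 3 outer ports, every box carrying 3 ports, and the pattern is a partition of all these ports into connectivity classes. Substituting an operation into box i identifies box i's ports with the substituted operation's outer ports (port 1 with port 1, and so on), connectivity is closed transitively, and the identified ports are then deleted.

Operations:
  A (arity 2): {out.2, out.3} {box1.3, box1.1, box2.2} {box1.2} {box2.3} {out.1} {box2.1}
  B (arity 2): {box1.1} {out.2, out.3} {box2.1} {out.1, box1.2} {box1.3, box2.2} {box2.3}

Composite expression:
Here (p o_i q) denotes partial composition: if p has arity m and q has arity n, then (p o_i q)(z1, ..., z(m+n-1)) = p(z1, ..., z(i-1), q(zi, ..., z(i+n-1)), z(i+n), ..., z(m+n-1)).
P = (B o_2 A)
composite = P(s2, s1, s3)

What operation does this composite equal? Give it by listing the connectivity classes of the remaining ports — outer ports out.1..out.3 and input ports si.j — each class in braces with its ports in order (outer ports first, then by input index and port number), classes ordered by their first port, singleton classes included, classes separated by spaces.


{out.1, s2.2} {out.2, out.3} {s1.1, s1.3, s3.2} {s1.2} {s2.1} {s2.3} {s3.1} {s3.3}

Substituting into B glues patterns; closure does the rest.
stage A: inputs (s1, s3), connectivity {out.1} {out.2, out.3} {s1.1, s1.3, s3.2} {s1.2} {s3.1} {s3.3}, out.j its boundary
stage B: inputs (s2, s1, s3), connectivity {out.1, s2.2} {out.2, out.3} {s1.1, s1.3, s3.2} {s1.2} {s2.1} {s2.3} {s3.1} {s3.3}, out.j its boundary


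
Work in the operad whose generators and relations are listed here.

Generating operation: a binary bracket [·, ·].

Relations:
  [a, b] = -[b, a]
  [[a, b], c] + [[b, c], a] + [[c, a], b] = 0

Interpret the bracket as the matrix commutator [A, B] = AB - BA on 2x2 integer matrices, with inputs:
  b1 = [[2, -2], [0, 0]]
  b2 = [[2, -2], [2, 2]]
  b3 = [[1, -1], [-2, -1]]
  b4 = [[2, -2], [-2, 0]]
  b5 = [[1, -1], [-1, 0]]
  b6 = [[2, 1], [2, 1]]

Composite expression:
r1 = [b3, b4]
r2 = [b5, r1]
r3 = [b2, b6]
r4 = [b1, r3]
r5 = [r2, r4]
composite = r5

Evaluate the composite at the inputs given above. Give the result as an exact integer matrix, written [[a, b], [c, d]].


[[104, 32], [-48, -104]]

[b3, b4] = [[-2, -2], [0, 2]]
[b5, [b3, b4]] = [[-2, -6], [4, 2]]
[b2, b6] = [[-6, 2], [2, 6]]
[b1, [b2, b6]] = [[-4, -20], [-4, 4]]
[[b5, [b3, b4]], [b1, [b2, b6]]] = [[104, 32], [-48, -104]]


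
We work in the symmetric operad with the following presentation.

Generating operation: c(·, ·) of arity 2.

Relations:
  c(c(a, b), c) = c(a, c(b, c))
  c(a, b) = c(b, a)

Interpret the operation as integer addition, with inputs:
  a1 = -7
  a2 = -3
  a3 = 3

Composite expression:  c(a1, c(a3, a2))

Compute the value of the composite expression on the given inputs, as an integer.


c(a3, a2) = 0
c(a1, c(a3, a2)) = -7

-7


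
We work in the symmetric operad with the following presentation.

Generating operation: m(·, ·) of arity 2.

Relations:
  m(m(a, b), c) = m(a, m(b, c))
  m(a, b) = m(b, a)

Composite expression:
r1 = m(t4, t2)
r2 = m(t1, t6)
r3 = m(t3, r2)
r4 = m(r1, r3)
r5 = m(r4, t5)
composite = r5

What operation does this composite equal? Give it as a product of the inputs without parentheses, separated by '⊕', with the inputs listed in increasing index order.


t1 ⊕ t2 ⊕ t3 ⊕ t4 ⊕ t5 ⊕ t6

Reordering under m is free, so list the t-inputs canonically.
m(t4, t2) unparenthesizes to t4 ⊕ t2
m(t1, t6) unparenthesizes to t1 ⊕ t6
m(t3, m(t1, t6)) unparenthesizes to t3 ⊕ t1 ⊕ t6
m(m(t4, t2), m(t3, m(t1, t6))) unparenthesizes to t4 ⊕ t2 ⊕ t3 ⊕ t1 ⊕ t6
m(m(m(t4, t2), m(t3, m(t1, t6))), t5) unparenthesizes to t4 ⊕ t2 ⊕ t3 ⊕ t1 ⊕ t6 ⊕ t5
putting the inputs in ascending order: t1 ⊕ t2 ⊕ t3 ⊕ t4 ⊕ t5 ⊕ t6


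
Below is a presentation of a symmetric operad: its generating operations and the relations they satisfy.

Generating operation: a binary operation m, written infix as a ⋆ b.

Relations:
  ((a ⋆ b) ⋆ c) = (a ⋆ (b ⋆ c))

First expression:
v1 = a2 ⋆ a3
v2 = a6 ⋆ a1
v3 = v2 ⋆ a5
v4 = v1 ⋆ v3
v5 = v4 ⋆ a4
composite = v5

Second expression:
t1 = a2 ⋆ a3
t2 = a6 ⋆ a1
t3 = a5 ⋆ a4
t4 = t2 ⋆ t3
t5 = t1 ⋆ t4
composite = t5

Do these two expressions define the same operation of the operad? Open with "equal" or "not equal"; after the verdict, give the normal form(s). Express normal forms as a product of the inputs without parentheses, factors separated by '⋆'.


The first expression reduces to a2 ⋆ a3 ⋆ a6 ⋆ a1 ⋆ a5 ⋆ a4
The second expression reduces to a2 ⋆ a3 ⋆ a6 ⋆ a1 ⋆ a5 ⋆ a4
The forms coincide; equal.

equal; the common form is a2 ⋆ a3 ⋆ a6 ⋆ a1 ⋆ a5 ⋆ a4


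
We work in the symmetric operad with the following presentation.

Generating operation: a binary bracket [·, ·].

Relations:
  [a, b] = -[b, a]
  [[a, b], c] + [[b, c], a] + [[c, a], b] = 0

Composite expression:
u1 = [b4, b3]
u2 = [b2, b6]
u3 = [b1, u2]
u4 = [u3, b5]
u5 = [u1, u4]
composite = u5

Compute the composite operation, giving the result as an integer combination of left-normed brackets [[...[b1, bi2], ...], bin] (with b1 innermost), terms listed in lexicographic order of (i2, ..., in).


[[[[[b1, b2], b6], b5], b3], b4] - [[[[[b1, b2], b6], b5], b4], b3] - [[[[[b1, b6], b2], b5], b3], b4] + [[[[[b1, b6], b2], b5], b4], b3]

A multilinear Lie element is pinned by b1-initial words (b1 innermost).
Composite bracket: [[b4, b3], [[b1, [b2, b6]], b5]]
Expanding via [a, b] = ab - ba: 32 signed words (2^5 = 32).
Words beginning with b1 determine it all:
  the word b1b2b6b5b3b4 carries sign +1 and contributes +[[[[[b1, b2], b6], b5], b3], b4]
  the word b1b2b6b5b4b3 carries sign -1 and contributes -[[[[[b1, b2], b6], b5], b4], b3]
  the word b1b6b2b5b3b4 carries sign -1 and contributes -[[[[[b1, b6], b2], b5], b3], b4]
  the word b1b6b2b5b4b3 carries sign +1 and contributes +[[[[[b1, b6], b2], b5], b4], b3]


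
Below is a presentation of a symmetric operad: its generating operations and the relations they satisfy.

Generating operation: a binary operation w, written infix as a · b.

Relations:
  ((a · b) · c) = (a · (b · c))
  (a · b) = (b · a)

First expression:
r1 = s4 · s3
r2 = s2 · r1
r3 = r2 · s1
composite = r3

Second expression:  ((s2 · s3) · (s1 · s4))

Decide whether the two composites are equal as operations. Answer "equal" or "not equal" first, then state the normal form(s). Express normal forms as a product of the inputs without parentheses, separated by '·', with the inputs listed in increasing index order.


equal; both compose to s1 · s2 · s3 · s4


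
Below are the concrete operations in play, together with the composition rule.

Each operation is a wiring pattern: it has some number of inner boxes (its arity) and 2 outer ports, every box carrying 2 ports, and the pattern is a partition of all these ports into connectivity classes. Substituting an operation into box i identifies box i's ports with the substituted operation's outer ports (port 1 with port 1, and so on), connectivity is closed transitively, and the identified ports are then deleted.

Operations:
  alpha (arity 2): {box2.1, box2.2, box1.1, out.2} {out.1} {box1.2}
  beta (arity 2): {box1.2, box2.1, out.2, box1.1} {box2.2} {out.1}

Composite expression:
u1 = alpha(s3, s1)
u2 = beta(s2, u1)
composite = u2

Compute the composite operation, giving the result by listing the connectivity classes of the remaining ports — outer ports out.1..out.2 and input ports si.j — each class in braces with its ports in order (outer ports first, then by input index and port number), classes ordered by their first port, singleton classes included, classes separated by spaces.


{out.1} {out.2, s2.1, s2.2} {s1.1, s1.2, s3.1} {s3.2}


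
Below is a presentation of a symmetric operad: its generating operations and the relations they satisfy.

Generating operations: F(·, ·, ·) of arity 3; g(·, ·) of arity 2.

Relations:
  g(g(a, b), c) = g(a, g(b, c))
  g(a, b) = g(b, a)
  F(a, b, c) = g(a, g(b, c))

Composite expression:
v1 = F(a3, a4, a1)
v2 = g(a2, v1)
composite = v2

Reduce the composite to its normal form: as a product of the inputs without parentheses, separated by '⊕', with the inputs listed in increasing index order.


Reordering under g is free, so list the a-inputs canonically.
F(a3, a4, a1) unparenthesizes to a3 ⊕ a4 ⊕ a1
g(a2, F(a3, a4, a1)) unparenthesizes to a2 ⊕ a3 ⊕ a4 ⊕ a1
commutativity sorts the factors: a1 ⊕ a2 ⊕ a3 ⊕ a4

a1 ⊕ a2 ⊕ a3 ⊕ a4


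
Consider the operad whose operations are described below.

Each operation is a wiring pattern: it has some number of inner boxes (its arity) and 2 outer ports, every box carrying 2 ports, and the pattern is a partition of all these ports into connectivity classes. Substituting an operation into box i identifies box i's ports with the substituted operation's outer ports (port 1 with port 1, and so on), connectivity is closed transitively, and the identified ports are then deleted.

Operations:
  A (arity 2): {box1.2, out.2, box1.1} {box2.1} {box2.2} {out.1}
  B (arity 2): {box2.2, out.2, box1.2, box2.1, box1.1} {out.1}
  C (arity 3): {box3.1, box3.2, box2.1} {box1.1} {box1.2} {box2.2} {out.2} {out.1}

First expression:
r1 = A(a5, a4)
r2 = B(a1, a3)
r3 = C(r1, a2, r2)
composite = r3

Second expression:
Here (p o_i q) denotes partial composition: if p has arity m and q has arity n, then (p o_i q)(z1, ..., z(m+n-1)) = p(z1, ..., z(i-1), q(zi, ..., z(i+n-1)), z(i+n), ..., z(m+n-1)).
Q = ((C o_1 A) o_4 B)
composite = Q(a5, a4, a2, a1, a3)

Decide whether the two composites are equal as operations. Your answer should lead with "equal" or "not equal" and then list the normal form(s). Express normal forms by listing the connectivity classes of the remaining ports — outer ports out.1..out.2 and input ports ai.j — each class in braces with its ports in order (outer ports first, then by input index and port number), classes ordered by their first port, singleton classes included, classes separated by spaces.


equal: each reduces to {out.1} {out.2} {a1.1, a1.2, a2.1, a3.1, a3.2} {a2.2} {a4.1} {a4.2} {a5.1, a5.2}

The first composite normalizes to {out.1} {out.2} {a1.1, a1.2, a2.1, a3.1, a3.2} {a2.2} {a4.1} {a4.2} {a5.1, a5.2}
The second composite normalizes to {out.1} {out.2} {a1.1, a1.2, a2.1, a3.1, a3.2} {a2.2} {a4.1} {a4.2} {a5.1, a5.2}
One common form — equal.


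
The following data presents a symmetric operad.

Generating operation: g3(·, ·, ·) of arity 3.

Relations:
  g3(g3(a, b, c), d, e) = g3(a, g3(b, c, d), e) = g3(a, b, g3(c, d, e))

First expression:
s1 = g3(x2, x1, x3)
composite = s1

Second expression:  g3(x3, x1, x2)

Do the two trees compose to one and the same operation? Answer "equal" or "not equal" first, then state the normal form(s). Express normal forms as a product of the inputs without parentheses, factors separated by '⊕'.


The first expression, normalized: x2 ⊕ x1 ⊕ x3
The second expression, normalized: x3 ⊕ x1 ⊕ x2
Different reductions; not equal.

not equal; first: x2 ⊕ x1 ⊕ x3; second: x3 ⊕ x1 ⊕ x2


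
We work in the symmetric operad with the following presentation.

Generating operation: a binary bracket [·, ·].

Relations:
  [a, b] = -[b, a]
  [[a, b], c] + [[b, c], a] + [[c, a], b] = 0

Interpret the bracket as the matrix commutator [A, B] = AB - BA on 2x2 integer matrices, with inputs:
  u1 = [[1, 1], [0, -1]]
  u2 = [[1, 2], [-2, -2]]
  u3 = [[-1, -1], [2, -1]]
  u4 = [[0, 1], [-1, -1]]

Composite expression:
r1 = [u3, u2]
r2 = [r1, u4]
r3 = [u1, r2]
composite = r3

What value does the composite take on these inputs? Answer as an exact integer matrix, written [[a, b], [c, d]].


[[2, 4], [-4, -2]]

[u3, u2] = [[-2, 3], [6, 2]]
[[u3, u2], u4] = [[-9, -7], [2, 9]]
[u1, [[u3, u2], u4]] = [[2, 4], [-4, -2]]


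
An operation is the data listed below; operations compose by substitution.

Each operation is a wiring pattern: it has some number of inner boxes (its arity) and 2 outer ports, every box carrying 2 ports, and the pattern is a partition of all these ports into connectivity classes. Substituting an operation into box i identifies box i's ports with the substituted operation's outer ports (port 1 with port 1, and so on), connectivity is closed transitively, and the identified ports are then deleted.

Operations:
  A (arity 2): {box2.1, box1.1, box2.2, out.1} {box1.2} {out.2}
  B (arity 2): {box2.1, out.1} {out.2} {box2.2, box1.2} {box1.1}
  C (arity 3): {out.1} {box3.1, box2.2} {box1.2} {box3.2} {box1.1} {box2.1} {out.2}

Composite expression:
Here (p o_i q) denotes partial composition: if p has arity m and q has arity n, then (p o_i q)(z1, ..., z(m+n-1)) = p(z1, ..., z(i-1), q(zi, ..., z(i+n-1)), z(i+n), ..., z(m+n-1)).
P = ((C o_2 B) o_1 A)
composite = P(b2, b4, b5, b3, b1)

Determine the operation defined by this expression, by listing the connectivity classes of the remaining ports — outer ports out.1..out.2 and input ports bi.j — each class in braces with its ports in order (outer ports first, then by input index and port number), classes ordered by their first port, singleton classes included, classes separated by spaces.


{out.1} {out.2} {b1.1} {b1.2} {b2.1, b4.1, b4.2} {b2.2} {b3.1} {b3.2, b5.2} {b5.1}

Connectivity passes through glued C-boundaries; trace each wire chain.
stage A: inputs (b2, b4), connectivity {out.1, b2.1, b4.1, b4.2} {out.2} {b2.2}, out.j its boundary
stage B: inputs (b5, b3), connectivity {out.1, b3.1} {out.2} {b3.2, b5.2} {b5.1}, out.j its boundary
stage C: inputs (b2, b4, b5, b3, b1), connectivity {out.1} {out.2} {b1.1} {b1.2} {b2.1, b4.1, b4.2} {b2.2} {b3.1} {b3.2, b5.2} {b5.1}, out.j its boundary


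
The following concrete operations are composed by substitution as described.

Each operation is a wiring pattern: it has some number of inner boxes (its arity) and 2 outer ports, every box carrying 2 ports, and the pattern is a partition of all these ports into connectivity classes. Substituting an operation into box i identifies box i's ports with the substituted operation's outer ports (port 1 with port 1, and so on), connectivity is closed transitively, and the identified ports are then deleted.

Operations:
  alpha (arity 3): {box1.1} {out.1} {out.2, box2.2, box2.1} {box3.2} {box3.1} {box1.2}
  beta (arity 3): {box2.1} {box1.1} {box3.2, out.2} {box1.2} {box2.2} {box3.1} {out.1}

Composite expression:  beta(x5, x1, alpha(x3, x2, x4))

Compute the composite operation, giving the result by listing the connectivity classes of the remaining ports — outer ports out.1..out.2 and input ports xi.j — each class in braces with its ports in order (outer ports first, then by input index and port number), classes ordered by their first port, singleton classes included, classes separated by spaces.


Substituting into beta glues patterns; closure does the rest.
the subtree at alpha composes to {out.1} {out.2, x2.1, x2.2} {x3.1} {x3.2} {x4.1} {x4.2} on (x3, x2, x4); out.j = own outer ports
the subtree at beta composes to {out.1} {out.2, x2.1, x2.2} {x1.1} {x1.2} {x3.1} {x3.2} {x4.1} {x4.2} {x5.1} {x5.2} on (x5, x1, x3, x2, x4); out.j = own outer ports

{out.1} {out.2, x2.1, x2.2} {x1.1} {x1.2} {x3.1} {x3.2} {x4.1} {x4.2} {x5.1} {x5.2}


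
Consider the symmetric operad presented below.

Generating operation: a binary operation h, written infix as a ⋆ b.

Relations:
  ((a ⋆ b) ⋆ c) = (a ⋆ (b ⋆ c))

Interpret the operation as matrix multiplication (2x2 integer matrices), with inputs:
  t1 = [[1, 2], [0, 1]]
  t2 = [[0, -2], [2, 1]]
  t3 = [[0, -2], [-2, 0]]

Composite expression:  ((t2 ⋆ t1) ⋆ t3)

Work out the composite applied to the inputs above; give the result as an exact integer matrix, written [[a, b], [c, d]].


[[4, 0], [-10, -4]]

(t2 ⋆ t1) = [[0, -2], [2, 5]]
((t2 ⋆ t1) ⋆ t3) = [[4, 0], [-10, -4]]


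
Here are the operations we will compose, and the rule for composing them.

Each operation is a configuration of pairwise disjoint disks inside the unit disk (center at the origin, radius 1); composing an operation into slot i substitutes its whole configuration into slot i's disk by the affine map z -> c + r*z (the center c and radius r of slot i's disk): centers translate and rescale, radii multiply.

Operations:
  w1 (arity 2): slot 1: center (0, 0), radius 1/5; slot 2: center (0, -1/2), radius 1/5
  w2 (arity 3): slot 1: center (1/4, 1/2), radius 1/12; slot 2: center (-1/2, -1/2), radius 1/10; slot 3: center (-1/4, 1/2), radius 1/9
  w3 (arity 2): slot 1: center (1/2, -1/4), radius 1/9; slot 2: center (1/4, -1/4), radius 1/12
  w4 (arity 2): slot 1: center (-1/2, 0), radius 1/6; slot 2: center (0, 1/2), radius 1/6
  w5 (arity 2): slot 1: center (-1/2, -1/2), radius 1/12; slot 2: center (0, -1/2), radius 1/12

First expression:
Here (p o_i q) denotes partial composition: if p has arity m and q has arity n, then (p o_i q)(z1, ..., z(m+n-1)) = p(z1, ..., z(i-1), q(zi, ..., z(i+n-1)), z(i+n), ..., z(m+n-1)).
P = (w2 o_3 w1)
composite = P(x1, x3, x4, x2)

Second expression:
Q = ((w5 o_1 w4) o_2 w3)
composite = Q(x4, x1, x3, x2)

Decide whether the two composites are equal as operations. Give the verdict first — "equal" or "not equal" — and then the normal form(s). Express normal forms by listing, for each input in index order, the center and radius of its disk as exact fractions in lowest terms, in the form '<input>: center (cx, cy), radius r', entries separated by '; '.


The first expression, normalized: x1: center (1/4, 1/2), radius 1/12; x2: center (-1/4, 4/9), radius 1/45; x3: center (-1/2, -1/2), radius 1/10; x4: center (-1/4, 1/2), radius 1/45
The second expression, normalized: x1: center (-71/144, -133/288), radius 1/648; x2: center (0, -1/2), radius 1/12; x3: center (-143/288, -133/288), radius 1/864; x4: center (-13/24, -1/2), radius 1/72
Different reductions; not equal.

not equal — first x1: center (1/4, 1/2), radius 1/12; x2: center (-1/4, 4/9), radius 1/45; x3: center (-1/2, -1/2), radius 1/10; x4: center (-1/4, 1/2), radius 1/45, second x1: center (-71/144, -133/288), radius 1/648; x2: center (0, -1/2), radius 1/12; x3: center (-143/288, -133/288), radius 1/864; x4: center (-13/24, -1/2), radius 1/72


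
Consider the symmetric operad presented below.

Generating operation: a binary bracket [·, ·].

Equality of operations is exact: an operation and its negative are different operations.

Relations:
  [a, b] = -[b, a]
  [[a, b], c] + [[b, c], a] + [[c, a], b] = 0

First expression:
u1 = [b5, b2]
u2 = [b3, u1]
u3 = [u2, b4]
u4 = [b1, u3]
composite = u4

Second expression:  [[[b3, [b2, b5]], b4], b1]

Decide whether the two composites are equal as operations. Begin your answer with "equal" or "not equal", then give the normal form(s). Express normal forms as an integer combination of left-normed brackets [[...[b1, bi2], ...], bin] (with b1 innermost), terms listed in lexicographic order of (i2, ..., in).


equal; the common form is [[[[b1, b2], b5], b3], b4] - [[[[b1, b3], b2], b5], b4] + [[[[b1, b3], b5], b2], b4] - [[[[b1, b4], b2], b5], b3] + [[[[b1, b4], b3], b2], b5] - [[[[b1, b4], b3], b5], b2] + [[[[b1, b4], b5], b2], b3] - [[[[b1, b5], b2], b3], b4]

Reducing the first expression gives [[[[b1, b2], b5], b3], b4] - [[[[b1, b3], b2], b5], b4] + [[[[b1, b3], b5], b2], b4] - [[[[b1, b4], b2], b5], b3] + [[[[b1, b4], b3], b2], b5] - [[[[b1, b4], b3], b5], b2] + [[[[b1, b4], b5], b2], b3] - [[[[b1, b5], b2], b3], b4]
Reducing the second expression gives [[[[b1, b2], b5], b3], b4] - [[[[b1, b3], b2], b5], b4] + [[[[b1, b3], b5], b2], b4] - [[[[b1, b4], b2], b5], b3] + [[[[b1, b4], b3], b2], b5] - [[[[b1, b4], b3], b5], b2] + [[[[b1, b4], b5], b2], b3] - [[[[b1, b5], b2], b3], b4]
Both agree, so they are equal.


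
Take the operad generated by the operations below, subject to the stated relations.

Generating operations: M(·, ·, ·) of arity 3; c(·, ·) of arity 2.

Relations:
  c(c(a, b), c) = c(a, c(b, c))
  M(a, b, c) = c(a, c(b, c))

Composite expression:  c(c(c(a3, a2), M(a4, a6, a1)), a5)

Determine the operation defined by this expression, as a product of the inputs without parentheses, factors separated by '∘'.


Associativity of c dissolves the nesting; only the a-input order survives.
c(a3, a2) flattens to a3 ∘ a2
M(a4, a6, a1) flattens to a4 ∘ a6 ∘ a1
c(c(a3, a2), M(a4, a6, a1)) flattens to a3 ∘ a2 ∘ a4 ∘ a6 ∘ a1
c(c(c(a3, a2), M(a4, a6, a1)), a5) flattens to a3 ∘ a2 ∘ a4 ∘ a6 ∘ a1 ∘ a5

a3 ∘ a2 ∘ a4 ∘ a6 ∘ a1 ∘ a5


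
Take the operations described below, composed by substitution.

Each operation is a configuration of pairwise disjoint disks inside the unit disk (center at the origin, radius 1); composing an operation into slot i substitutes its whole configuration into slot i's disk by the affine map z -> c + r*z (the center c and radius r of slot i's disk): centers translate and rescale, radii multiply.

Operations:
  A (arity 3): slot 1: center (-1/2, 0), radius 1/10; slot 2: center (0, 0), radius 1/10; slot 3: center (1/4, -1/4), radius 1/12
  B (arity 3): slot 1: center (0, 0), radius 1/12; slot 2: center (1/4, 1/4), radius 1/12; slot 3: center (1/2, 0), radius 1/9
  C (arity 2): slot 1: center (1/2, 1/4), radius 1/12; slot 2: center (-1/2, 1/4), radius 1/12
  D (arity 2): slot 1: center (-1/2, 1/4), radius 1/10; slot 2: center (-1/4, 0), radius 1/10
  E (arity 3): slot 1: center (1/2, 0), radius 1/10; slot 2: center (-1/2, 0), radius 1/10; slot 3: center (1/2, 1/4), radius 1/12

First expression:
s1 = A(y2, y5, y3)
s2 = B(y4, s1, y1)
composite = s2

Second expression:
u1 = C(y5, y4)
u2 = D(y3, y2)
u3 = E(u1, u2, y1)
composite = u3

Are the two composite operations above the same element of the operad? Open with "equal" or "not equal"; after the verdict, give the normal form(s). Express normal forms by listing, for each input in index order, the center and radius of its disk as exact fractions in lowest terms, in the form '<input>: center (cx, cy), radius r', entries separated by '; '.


not equal: they reduce to y1: center (1/2, 0), radius 1/9; y2: center (5/24, 1/4), radius 1/120; y3: center (13/48, 11/48), radius 1/144; y4: center (0, 0), radius 1/12; y5: center (1/4, 1/4), radius 1/120 and y1: center (1/2, 1/4), radius 1/12; y2: center (-21/40, 0), radius 1/100; y3: center (-11/20, 1/40), radius 1/100; y4: center (9/20, 1/40), radius 1/120; y5: center (11/20, 1/40), radius 1/120

The first expression reduces to y1: center (1/2, 0), radius 1/9; y2: center (5/24, 1/4), radius 1/120; y3: center (13/48, 11/48), radius 1/144; y4: center (0, 0), radius 1/12; y5: center (1/4, 1/4), radius 1/120
The second expression reduces to y1: center (1/2, 1/4), radius 1/12; y2: center (-21/40, 0), radius 1/100; y3: center (-11/20, 1/40), radius 1/100; y4: center (9/20, 1/40), radius 1/120; y5: center (11/20, 1/40), radius 1/120
Distinct normal forms: not equal.


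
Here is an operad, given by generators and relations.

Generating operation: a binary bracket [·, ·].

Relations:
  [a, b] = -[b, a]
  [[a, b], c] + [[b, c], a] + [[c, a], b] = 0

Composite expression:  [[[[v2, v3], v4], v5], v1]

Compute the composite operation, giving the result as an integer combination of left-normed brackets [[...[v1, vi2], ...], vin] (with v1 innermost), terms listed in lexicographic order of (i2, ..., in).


-[[[[v1, v2], v3], v4], v5] + [[[[v1, v3], v2], v4], v5] + [[[[v1, v4], v2], v3], v5] - [[[[v1, v4], v3], v2], v5] + [[[[v1, v5], v2], v3], v4] - [[[[v1, v5], v3], v2], v4] - [[[[v1, v5], v4], v2], v3] + [[[[v1, v5], v4], v3], v2]

In the tensor algebra, words opening v1 carry the v1-anchored form.
Composite bracket: [[[[v2, v3], v4], v5], v1]
Applying ab - ba throughout gives 16 signed words (2^4 = 16).
Collect the words opening with v1:
  the word v1v2v3v4v5 carries sign -1 and contributes -[[[[v1, v2], v3], v4], v5]
  the word v1v3v2v4v5 carries sign +1 and contributes +[[[[v1, v3], v2], v4], v5]
  the word v1v4v2v3v5 carries sign +1 and contributes +[[[[v1, v4], v2], v3], v5]
  the word v1v4v3v2v5 carries sign -1 and contributes -[[[[v1, v4], v3], v2], v5]
  the word v1v5v2v3v4 carries sign +1 and contributes +[[[[v1, v5], v2], v3], v4]
  the word v1v5v3v2v4 carries sign -1 and contributes -[[[[v1, v5], v3], v2], v4]
  the word v1v5v4v2v3 carries sign -1 and contributes -[[[[v1, v5], v4], v2], v3]
  the word v1v5v4v3v2 carries sign +1 and contributes +[[[[v1, v5], v4], v3], v2]
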